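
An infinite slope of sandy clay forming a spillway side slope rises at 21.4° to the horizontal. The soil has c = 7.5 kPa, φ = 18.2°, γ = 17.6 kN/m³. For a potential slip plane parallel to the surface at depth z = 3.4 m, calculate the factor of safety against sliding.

For an infinite slope with a slip plane parallel to the surface (no pore pressure): FS = [c + γz cos²β tanφ] / [γz sinβ cosβ].
γz = 17.6·3.4 = 59.84 kN/m²
Numerator = 7.5 + 59.84·cos²21.4°·tan18.2° = 7.5 + 59.84·0.8669·0.3288 = 24.555 kPa
Denominator = 59.84·sin21.4°·cos21.4° = 59.84·0.3649·0.9311 = 20.329 kPa
FS = 24.555 / 20.329 = 1.208

FS = 1.21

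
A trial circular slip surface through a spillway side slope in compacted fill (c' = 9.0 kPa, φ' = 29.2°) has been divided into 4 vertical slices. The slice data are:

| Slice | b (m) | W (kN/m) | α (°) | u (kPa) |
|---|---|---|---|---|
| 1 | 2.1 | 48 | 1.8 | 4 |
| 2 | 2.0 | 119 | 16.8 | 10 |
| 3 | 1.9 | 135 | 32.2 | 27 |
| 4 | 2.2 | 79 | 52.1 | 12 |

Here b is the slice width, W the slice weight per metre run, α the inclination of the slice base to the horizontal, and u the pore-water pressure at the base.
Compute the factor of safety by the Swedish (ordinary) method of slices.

FS = 1.16

Ordinary method of slices: FS = Σ[c'·Δl_i + (W_i cosα_i − u_i·Δl_i)·tanφ'] / Σ W_i sinα_i, with Δl_i = b_i / cosα_i.
Slice 1: Δl = 2.1/cos1.8° = 2.101 m; N'_1 = 48·cos1.8° − 4·2.101 = 39.6; c'Δl = 18.91; W sinα = 1.5
Slice 2: Δl = 2.0/cos16.8° = 2.089 m; N'_2 = 119·cos16.8° − 10·2.089 = 93.0; c'Δl = 18.80; W sinα = 34.4
Slice 3: Δl = 1.9/cos32.2° = 2.245 m; N'_3 = 135·cos32.2° − 27·2.245 = 53.6; c'Δl = 20.21; W sinα = 71.9
Slice 4: Δl = 2.2/cos52.1° = 3.581 m; N'_4 = 79·cos52.1° − 12·3.581 = 5.6; c'Δl = 32.23; W sinα = 62.3
Σc'Δl = 90.2 kN/m; ΣN' = 191.8 kN/m; ΣW sinα = 170.2 kN/m
Resisting = 90.2 + 191.8·tan29.2° = 90.2 + 107.2 = 197.3 kN/m
FS = 197.3 / 170.2 = 1.160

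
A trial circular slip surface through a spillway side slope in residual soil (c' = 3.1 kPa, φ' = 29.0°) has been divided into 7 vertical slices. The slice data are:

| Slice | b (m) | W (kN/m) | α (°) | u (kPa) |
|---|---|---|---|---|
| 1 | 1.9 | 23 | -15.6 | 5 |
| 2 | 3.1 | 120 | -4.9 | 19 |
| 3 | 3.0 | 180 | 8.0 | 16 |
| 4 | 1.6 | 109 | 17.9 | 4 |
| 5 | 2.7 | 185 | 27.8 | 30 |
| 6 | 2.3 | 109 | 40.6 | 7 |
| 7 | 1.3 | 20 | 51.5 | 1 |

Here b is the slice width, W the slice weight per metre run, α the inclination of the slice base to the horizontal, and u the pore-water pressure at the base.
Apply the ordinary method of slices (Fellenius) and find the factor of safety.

FS = 1.40

Ordinary method of slices: FS = Σ[c'·Δl_i + (W_i cosα_i − u_i·Δl_i)·tanφ'] / Σ W_i sinα_i, with Δl_i = b_i / cosα_i.
Slice 1: Δl = 1.9/cos(-15.6°) = 1.973 m; N'_1 = 23·cos(-15.6°) − 5·1.973 = 12.3; c'Δl = 6.12; W sinα = -6.2
Slice 2: Δl = 3.1/cos(-4.9°) = 3.111 m; N'_2 = 120·cos(-4.9°) − 19·3.111 = 60.4; c'Δl = 9.65; W sinα = -10.3
Slice 3: Δl = 3.0/cos8.0° = 3.029 m; N'_3 = 180·cos8.0° − 16·3.029 = 129.8; c'Δl = 9.39; W sinα = 25.1
Slice 4: Δl = 1.6/cos17.9° = 1.681 m; N'_4 = 109·cos17.9° − 4·1.681 = 97.0; c'Δl = 5.21; W sinα = 33.5
Slice 5: Δl = 2.7/cos27.8° = 3.052 m; N'_5 = 185·cos27.8° − 30·3.052 = 72.1; c'Δl = 9.46; W sinα = 86.3
Slice 6: Δl = 2.3/cos40.6° = 3.029 m; N'_6 = 109·cos40.6° − 7·3.029 = 61.6; c'Δl = 9.39; W sinα = 70.9
Slice 7: Δl = 1.3/cos51.5° = 2.088 m; N'_7 = 20·cos51.5° − 1·2.088 = 10.4; c'Δl = 6.47; W sinα = 15.7
Σc'Δl = 55.7 kN/m; ΣN' = 443.5 kN/m; ΣW sinα = 215.0 kN/m
Resisting = 55.7 + 443.5·tan29.0° = 55.7 + 245.8 = 301.5 kN/m
FS = 301.5 / 215.0 = 1.403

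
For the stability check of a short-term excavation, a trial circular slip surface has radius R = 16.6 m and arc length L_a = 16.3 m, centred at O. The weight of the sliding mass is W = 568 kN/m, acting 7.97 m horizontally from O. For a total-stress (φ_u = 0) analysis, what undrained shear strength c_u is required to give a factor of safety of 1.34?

c_u = 22.4 kPa

FS = c_u·L_a·R / (W·d), so c_u = FS·W·d / (L_a·R).
c_u = 1.34·568·7.97 / (16.30·16.6) = 6066.1 / 270.58 = 22.42 kPa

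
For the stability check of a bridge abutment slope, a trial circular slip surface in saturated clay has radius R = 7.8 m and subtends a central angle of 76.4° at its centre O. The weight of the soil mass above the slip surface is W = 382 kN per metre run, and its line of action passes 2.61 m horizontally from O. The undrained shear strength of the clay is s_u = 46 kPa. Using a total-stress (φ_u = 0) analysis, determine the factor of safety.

Taking moments about the centre O, the resisting moment is provided by the undrained shear strength acting along the arc:
Arc length L_a = R·θ = 7.8·(76.4°·π/180) = 7.8·1.3334 = 10.40 m
M_R = s_u·L_a·R = 46·10.40·7.8 = 3731.8 kN·m/m
M_D = W·d = 382·2.61 = 997.0 kN·m/m
FS = M_R / M_D = 3731.8 / 997.0 = 3.743

FS = 3.74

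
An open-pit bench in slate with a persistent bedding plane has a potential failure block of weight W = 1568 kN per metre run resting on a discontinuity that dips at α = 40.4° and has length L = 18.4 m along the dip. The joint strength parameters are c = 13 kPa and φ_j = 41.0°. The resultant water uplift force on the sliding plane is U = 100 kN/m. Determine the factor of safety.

FS = 1.17

Resolving the block weight along and normal to the plane and applying the Mohr–Coulomb strength on the joint:
N' = W cosα − U = 1568·cos40.4° − 100 = 1094.1 kN/m
Driving force T = W sinα = 1568·sin40.4° = 1016.3 kN/m
Resisting force R = c·L + N'·tanφ_j = 13·18.4 + 1094.1·tan41.0° = 239.2 + 951.1 = 1190.3 kN/m
FS = R / T = 1190.3 / 1016.3 = 1.171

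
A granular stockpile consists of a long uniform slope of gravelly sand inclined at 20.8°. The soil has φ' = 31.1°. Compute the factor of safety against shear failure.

For a dry cohesionless infinite slope the factor of safety is FS = tanφ' / tanβ.
FS = tan31.1° / tan20.8° = 0.6032 / 0.3799 = 1.588

FS = 1.59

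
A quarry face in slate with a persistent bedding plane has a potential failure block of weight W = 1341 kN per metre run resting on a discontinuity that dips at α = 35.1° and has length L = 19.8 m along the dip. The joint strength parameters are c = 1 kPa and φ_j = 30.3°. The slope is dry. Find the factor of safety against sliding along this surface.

Resolving the block weight along and normal to the plane and applying the Mohr–Coulomb strength on the joint:
N' = W cosα = 1341·cos35.1° = 1097.1 kN/m
Driving force T = W sinα = 1341·sin35.1° = 771.1 kN/m
Resisting force R = c·L + N'·tanφ_j = 1·19.8 + 1097.1·tan30.3° = 19.8 + 641.1 = 660.9 kN/m
FS = R / T = 660.9 / 771.1 = 0.857

FS = 0.86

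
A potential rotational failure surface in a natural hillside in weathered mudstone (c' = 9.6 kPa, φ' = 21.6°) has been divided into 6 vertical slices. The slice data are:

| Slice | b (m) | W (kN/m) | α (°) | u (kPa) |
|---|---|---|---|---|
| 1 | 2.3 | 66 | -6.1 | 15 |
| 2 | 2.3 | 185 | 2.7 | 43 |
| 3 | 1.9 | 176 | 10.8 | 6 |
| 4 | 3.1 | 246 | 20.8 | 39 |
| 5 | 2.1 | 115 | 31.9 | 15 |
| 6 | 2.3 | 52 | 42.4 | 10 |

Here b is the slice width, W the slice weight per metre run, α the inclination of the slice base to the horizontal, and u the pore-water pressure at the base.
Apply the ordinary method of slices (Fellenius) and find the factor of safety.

FS = 1.49

Ordinary method of slices: FS = Σ[c'·Δl_i + (W_i cosα_i − u_i·Δl_i)·tanφ'] / Σ W_i sinα_i, with Δl_i = b_i / cosα_i.
Slice 1: Δl = 2.3/cos(-6.1°) = 2.313 m; N'_1 = 66·cos(-6.1°) − 15·2.313 = 30.9; c'Δl = 22.21; W sinα = -7.0
Slice 2: Δl = 2.3/cos2.7° = 2.303 m; N'_2 = 185·cos2.7° − 43·2.303 = 85.8; c'Δl = 22.10; W sinα = 8.7
Slice 3: Δl = 1.9/cos10.8° = 1.934 m; N'_3 = 176·cos10.8° − 6·1.934 = 161.3; c'Δl = 18.57; W sinα = 33.0
Slice 4: Δl = 3.1/cos20.8° = 3.316 m; N'_4 = 246·cos20.8° − 39·3.316 = 100.6; c'Δl = 31.83; W sinα = 87.4
Slice 5: Δl = 2.1/cos31.9° = 2.474 m; N'_5 = 115·cos31.9° − 15·2.474 = 60.5; c'Δl = 23.75; W sinα = 60.8
Slice 6: Δl = 2.3/cos42.4° = 3.115 m; N'_6 = 52·cos42.4° − 10·3.115 = 7.3; c'Δl = 29.90; W sinα = 35.1
Σc'Δl = 148.4 kN/m; ΣN' = 446.4 kN/m; ΣW sinα = 217.9 kN/m
Resisting = 148.4 + 446.4·tan21.6° = 148.4 + 176.7 = 325.1 kN/m
FS = 325.1 / 217.9 = 1.492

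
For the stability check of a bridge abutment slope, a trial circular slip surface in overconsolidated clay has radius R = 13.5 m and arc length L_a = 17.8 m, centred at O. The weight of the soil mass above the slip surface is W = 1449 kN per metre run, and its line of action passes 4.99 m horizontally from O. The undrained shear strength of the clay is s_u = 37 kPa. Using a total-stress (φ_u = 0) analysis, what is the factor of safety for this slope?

Taking moments about the centre O, the resisting moment is provided by the undrained shear strength acting along the arc:
M_R = s_u·L_a·R = 37·17.80·13.5 = 8891.1 kN·m/m
M_D = W·d = 1449·4.99 = 7230.5 kN·m/m
FS = M_R / M_D = 8891.1 / 7230.5 = 1.230

FS = 1.23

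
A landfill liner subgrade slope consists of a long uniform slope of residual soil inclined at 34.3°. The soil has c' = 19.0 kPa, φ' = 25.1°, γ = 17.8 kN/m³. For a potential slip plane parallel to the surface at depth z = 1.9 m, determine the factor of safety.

For an infinite slope with a slip plane parallel to the surface (no pore pressure): FS = [c' + γz cos²β tanφ'] / [γz sinβ cosβ].
γz = 17.8·1.9 = 33.82 kN/m²
Numerator = 19.0 + 33.82·cos²34.3°·tan25.1° = 19.0 + 33.82·0.6824·0.4684 = 29.811 kPa
Denominator = 33.82·sin34.3°·cos34.3° = 33.82·0.5635·0.8261 = 15.744 kPa
FS = 29.811 / 15.744 = 1.893

FS = 1.89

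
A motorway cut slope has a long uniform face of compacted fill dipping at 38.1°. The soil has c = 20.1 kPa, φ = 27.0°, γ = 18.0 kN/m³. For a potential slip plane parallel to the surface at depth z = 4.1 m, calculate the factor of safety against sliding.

FS = 1.21

For an infinite slope with a slip plane parallel to the surface (no pore pressure): FS = [c + γz cos²β tanφ] / [γz sinβ cosβ].
γz = 18.0·4.1 = 73.80 kN/m²
Numerator = 20.1 + 73.80·cos²38.1°·tan27.0° = 20.1 + 73.80·0.6193·0.5095 = 43.386 kPa
Denominator = 73.80·sin38.1°·cos38.1° = 73.80·0.6170·0.7869 = 35.835 kPa
FS = 43.386 / 35.835 = 1.211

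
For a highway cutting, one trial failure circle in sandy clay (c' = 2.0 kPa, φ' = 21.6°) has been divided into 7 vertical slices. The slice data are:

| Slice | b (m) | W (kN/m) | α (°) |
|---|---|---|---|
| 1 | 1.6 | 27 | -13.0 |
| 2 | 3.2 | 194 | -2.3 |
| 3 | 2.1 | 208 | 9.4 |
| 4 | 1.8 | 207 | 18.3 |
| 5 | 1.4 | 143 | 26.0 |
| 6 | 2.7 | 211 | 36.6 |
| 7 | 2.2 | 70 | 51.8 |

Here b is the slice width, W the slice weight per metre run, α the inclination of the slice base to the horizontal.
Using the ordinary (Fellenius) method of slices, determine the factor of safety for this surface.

FS = 1.27

Ordinary method of slices: FS = Σ[c'·Δl_i + (W_i cosα_i)·tanφ'] / Σ W_i sinα_i, with Δl_i = b_i / cosα_i.
Slice 1: Δl = 1.6/cos(-13.0°) = 1.642 m; N'_1 = 27·cos(-13.0°) = 26.3; c'Δl = 3.28; W sinα = -6.1
Slice 2: Δl = 3.2/cos(-2.3°) = 3.203 m; N'_2 = 194·cos(-2.3°) = 193.8; c'Δl = 6.41; W sinα = -7.8
Slice 3: Δl = 2.1/cos9.4° = 2.129 m; N'_3 = 208·cos9.4° = 205.2; c'Δl = 4.26; W sinα = 34.0
Slice 4: Δl = 1.8/cos18.3° = 1.896 m; N'_4 = 207·cos18.3° = 196.5; c'Δl = 3.79; W sinα = 65.0
Slice 5: Δl = 1.4/cos26.0° = 1.558 m; N'_5 = 143·cos26.0° = 128.5; c'Δl = 3.12; W sinα = 62.7
Slice 6: Δl = 2.7/cos36.6° = 3.363 m; N'_6 = 211·cos36.6° = 169.4; c'Δl = 6.73; W sinα = 125.8
Slice 7: Δl = 2.2/cos51.8° = 3.558 m; N'_7 = 70·cos51.8° = 43.3; c'Δl = 7.12; W sinα = 55.0
Σc'Δl = 34.7 kN/m; ΣN' = 963.1 kN/m; ΣW sinα = 328.6 kN/m
Resisting = 34.7 + 963.1·tan21.6° = 34.7 + 381.3 = 416.0 kN/m
FS = 416.0 / 328.6 = 1.266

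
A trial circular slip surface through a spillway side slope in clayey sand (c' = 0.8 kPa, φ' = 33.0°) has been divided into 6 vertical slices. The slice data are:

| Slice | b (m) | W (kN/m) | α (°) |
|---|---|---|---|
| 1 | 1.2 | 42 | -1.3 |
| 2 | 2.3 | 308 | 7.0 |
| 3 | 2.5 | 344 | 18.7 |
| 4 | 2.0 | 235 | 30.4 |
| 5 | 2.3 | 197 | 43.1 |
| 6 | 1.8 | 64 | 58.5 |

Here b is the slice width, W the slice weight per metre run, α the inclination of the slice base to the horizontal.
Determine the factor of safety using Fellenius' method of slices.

Ordinary method of slices: FS = Σ[c'·Δl_i + (W_i cosα_i)·tanφ'] / Σ W_i sinα_i, with Δl_i = b_i / cosα_i.
Slice 1: Δl = 1.2/cos(-1.3°) = 1.200 m; N'_1 = 42·cos(-1.3°) = 42.0; c'Δl = 0.96; W sinα = -1.0
Slice 2: Δl = 2.3/cos7.0° = 2.317 m; N'_2 = 308·cos7.0° = 305.7; c'Δl = 1.85; W sinα = 37.5
Slice 3: Δl = 2.5/cos18.7° = 2.639 m; N'_3 = 344·cos18.7° = 325.8; c'Δl = 2.11; W sinα = 110.3
Slice 4: Δl = 2.0/cos30.4° = 2.319 m; N'_4 = 235·cos30.4° = 202.7; c'Δl = 1.86; W sinα = 118.9
Slice 5: Δl = 2.3/cos43.1° = 3.150 m; N'_5 = 197·cos43.1° = 143.8; c'Δl = 2.52; W sinα = 134.6
Slice 6: Δl = 1.8/cos58.5° = 3.445 m; N'_6 = 64·cos58.5° = 33.4; c'Δl = 2.76; W sinα = 54.6
Σc'Δl = 12.1 kN/m; ΣN' = 1053.5 kN/m; ΣW sinα = 455.0 kN/m
Resisting = 12.1 + 1053.5·tan33.0° = 12.1 + 684.2 = 696.2 kN/m
FS = 696.2 / 455.0 = 1.530

FS = 1.53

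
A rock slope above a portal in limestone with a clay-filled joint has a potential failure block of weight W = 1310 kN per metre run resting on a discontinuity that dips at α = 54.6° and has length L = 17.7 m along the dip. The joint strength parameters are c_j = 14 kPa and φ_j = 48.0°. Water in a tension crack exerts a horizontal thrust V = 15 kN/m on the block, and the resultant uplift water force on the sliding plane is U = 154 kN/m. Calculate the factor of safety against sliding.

Resolving the block weight along and normal to the plane and applying the Mohr–Coulomb strength on the joint:
N' = W cosα − U − V sinα = 1310·cos54.6° − 154 − 15·sin54.6° = 592.6 kN/m
Driving force T = W sinα + V cosα = 1310·sin54.6° + 15·cos54.6° = 1076.5 kN/m
Resisting force R = c_j·L + N'·tanφ_j = 14·17.7 + 592.6·tan48.0° = 247.8 + 658.2 = 906.0 kN/m
FS = R / T = 906.0 / 1076.5 = 0.842

FS = 0.84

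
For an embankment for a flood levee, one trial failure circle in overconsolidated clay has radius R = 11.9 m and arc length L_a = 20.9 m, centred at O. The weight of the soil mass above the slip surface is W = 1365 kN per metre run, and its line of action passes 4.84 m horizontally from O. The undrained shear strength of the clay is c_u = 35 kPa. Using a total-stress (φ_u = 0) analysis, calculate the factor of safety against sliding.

Taking moments about the centre O, the resisting moment is provided by the undrained shear strength acting along the arc:
M_R = c_u·L_a·R = 35·20.90·11.9 = 8704.9 kN·m/m
M_D = W·d = 1365·4.84 = 6606.6 kN·m/m
FS = M_R / M_D = 8704.9 / 6606.6 = 1.318

FS = 1.32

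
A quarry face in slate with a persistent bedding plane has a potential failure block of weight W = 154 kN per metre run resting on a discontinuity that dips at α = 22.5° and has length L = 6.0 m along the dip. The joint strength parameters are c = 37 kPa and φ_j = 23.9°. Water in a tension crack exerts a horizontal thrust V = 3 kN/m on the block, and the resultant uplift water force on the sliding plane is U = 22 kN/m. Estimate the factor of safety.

Resolving the block weight along and normal to the plane and applying the Mohr–Coulomb strength on the joint:
N' = W cosα − U − V sinα = 154·cos22.5° − 22 − 3·sin22.5° = 119.1 kN/m
Driving force T = W sinα + V cosα = 154·sin22.5° + 3·cos22.5° = 61.7 kN/m
Resisting force R = c·L + N'·tanφ_j = 37·6.0 + 119.1·tan23.9° = 222.0 + 52.8 = 274.8 kN/m
FS = R / T = 274.8 / 61.7 = 4.453

FS = 4.45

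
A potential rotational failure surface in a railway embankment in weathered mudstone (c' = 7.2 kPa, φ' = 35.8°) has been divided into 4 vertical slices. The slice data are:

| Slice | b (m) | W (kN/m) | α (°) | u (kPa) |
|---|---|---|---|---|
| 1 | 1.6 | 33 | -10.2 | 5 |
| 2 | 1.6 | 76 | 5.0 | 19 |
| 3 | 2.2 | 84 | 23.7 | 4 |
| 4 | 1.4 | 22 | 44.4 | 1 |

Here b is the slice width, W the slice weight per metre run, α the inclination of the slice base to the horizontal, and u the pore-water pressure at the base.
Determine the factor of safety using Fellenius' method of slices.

FS = 3.27

Ordinary method of slices: FS = Σ[c'·Δl_i + (W_i cosα_i − u_i·Δl_i)·tanφ'] / Σ W_i sinα_i, with Δl_i = b_i / cosα_i.
Slice 1: Δl = 1.6/cos(-10.2°) = 1.626 m; N'_1 = 33·cos(-10.2°) − 5·1.626 = 24.3; c'Δl = 11.70; W sinα = -5.8
Slice 2: Δl = 1.6/cos5.0° = 1.606 m; N'_2 = 76·cos5.0° − 19·1.606 = 45.2; c'Δl = 11.56; W sinα = 6.6
Slice 3: Δl = 2.2/cos23.7° = 2.403 m; N'_3 = 84·cos23.7° − 4·2.403 = 67.3; c'Δl = 17.30; W sinα = 33.8
Slice 4: Δl = 1.4/cos44.4° = 1.959 m; N'_4 = 22·cos44.4° − 1·1.959 = 13.8; c'Δl = 14.11; W sinα = 15.4
Σc'Δl = 54.7 kN/m; ΣN' = 150.6 kN/m; ΣW sinα = 49.9 kN/m
Resisting = 54.7 + 150.6·tan35.8° = 54.7 + 108.6 = 163.3 kN/m
FS = 163.3 / 49.9 = 3.270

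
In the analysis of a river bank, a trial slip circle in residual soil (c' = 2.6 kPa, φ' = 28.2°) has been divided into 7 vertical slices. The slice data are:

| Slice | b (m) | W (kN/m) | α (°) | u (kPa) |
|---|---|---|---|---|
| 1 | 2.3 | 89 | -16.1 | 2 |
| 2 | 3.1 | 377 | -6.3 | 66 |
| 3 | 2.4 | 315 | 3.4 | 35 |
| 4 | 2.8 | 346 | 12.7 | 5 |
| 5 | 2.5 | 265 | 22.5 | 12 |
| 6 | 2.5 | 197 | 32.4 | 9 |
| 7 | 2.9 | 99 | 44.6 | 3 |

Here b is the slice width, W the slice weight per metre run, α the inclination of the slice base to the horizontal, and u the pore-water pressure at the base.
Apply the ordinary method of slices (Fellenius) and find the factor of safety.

FS = 2.31

Ordinary method of slices: FS = Σ[c'·Δl_i + (W_i cosα_i − u_i·Δl_i)·tanφ'] / Σ W_i sinα_i, with Δl_i = b_i / cosα_i.
Slice 1: Δl = 2.3/cos(-16.1°) = 2.394 m; N'_1 = 89·cos(-16.1°) − 2·2.394 = 80.7; c'Δl = 6.22; W sinα = -24.7
Slice 2: Δl = 3.1/cos(-6.3°) = 3.119 m; N'_2 = 377·cos(-6.3°) − 66·3.119 = 168.9; c'Δl = 8.11; W sinα = -41.4
Slice 3: Δl = 2.4/cos3.4° = 2.404 m; N'_3 = 315·cos3.4° − 35·2.404 = 230.3; c'Δl = 6.25; W sinα = 18.7
Slice 4: Δl = 2.8/cos12.7° = 2.870 m; N'_4 = 346·cos12.7° − 5·2.870 = 323.2; c'Δl = 7.46; W sinα = 76.1
Slice 5: Δl = 2.5/cos22.5° = 2.706 m; N'_5 = 265·cos22.5° − 12·2.706 = 212.4; c'Δl = 7.04; W sinα = 101.4
Slice 6: Δl = 2.5/cos32.4° = 2.961 m; N'_6 = 197·cos32.4° − 9·2.961 = 139.7; c'Δl = 7.70; W sinα = 105.6
Slice 7: Δl = 2.9/cos44.6° = 4.073 m; N'_7 = 99·cos44.6° − 3·4.073 = 58.3; c'Δl = 10.59; W sinα = 69.5
Σc'Δl = 53.4 kN/m; ΣN' = 1213.4 kN/m; ΣW sinα = 305.2 kN/m
Resisting = 53.4 + 1213.4·tan28.2° = 53.4 + 650.6 = 704.0 kN/m
FS = 704.0 / 305.2 = 2.307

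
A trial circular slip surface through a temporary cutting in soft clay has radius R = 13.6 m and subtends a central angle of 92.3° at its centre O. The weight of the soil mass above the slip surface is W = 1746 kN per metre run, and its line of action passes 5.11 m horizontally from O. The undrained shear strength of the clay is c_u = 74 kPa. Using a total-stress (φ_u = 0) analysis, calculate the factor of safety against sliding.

Taking moments about the centre O, the resisting moment is provided by the undrained shear strength acting along the arc:
Arc length L_a = R·θ = 13.6·(92.3°·π/180) = 13.6·1.6109 = 21.91 m
M_R = c_u·L_a·R = 74·21.91·13.6 = 22049.0 kN·m/m
M_D = W·d = 1746·5.11 = 8922.1 kN·m/m
FS = M_R / M_D = 22049.0 / 8922.1 = 2.471

FS = 2.47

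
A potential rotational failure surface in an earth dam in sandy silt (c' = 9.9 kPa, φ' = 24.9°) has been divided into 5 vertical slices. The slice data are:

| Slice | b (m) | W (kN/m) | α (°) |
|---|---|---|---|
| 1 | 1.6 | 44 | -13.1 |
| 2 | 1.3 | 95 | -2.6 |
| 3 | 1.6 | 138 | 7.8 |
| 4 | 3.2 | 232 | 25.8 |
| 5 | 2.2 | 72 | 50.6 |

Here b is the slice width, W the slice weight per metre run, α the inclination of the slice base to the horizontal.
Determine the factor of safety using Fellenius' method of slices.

FS = 2.24

Ordinary method of slices: FS = Σ[c'·Δl_i + (W_i cosα_i)·tanφ'] / Σ W_i sinα_i, with Δl_i = b_i / cosα_i.
Slice 1: Δl = 1.6/cos(-13.1°) = 1.643 m; N'_1 = 44·cos(-13.1°) = 42.9; c'Δl = 16.26; W sinα = -10.0
Slice 2: Δl = 1.3/cos(-2.6°) = 1.301 m; N'_2 = 95·cos(-2.6°) = 94.9; c'Δl = 12.88; W sinα = -4.3
Slice 3: Δl = 1.6/cos7.8° = 1.615 m; N'_3 = 138·cos7.8° = 136.7; c'Δl = 15.99; W sinα = 18.7
Slice 4: Δl = 3.2/cos25.8° = 3.554 m; N'_4 = 232·cos25.8° = 208.9; c'Δl = 35.19; W sinα = 101.0
Slice 5: Δl = 2.2/cos50.6° = 3.466 m; N'_5 = 72·cos50.6° = 45.7; c'Δl = 34.31; W sinα = 55.6
Σc'Δl = 114.6 kN/m; ΣN' = 529.1 kN/m; ΣW sinα = 161.1 kN/m
Resisting = 114.6 + 529.1·tan24.9° = 114.6 + 245.6 = 360.2 kN/m
FS = 360.2 / 161.1 = 2.237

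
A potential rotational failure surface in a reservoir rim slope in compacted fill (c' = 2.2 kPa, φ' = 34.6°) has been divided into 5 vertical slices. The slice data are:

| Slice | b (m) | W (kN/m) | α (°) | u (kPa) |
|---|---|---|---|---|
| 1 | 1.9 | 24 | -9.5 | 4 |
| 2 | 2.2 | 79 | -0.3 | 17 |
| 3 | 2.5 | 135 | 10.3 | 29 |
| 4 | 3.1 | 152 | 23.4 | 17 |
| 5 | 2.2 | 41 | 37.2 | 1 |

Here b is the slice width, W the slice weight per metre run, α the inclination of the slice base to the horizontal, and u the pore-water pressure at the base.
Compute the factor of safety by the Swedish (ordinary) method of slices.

Ordinary method of slices: FS = Σ[c'·Δl_i + (W_i cosα_i − u_i·Δl_i)·tanφ'] / Σ W_i sinα_i, with Δl_i = b_i / cosα_i.
Slice 1: Δl = 1.9/cos(-9.5°) = 1.926 m; N'_1 = 24·cos(-9.5°) − 4·1.926 = 16.0; c'Δl = 4.24; W sinα = -4.0
Slice 2: Δl = 2.2/cos(-0.3°) = 2.200 m; N'_2 = 79·cos(-0.3°) − 17·2.200 = 41.6; c'Δl = 4.84; W sinα = -0.4
Slice 3: Δl = 2.5/cos10.3° = 2.541 m; N'_3 = 135·cos10.3° − 29·2.541 = 59.1; c'Δl = 5.59; W sinα = 24.1
Slice 4: Δl = 3.1/cos23.4° = 3.378 m; N'_4 = 152·cos23.4° − 17·3.378 = 82.1; c'Δl = 7.43; W sinα = 60.4
Slice 5: Δl = 2.2/cos37.2° = 2.762 m; N'_5 = 41·cos37.2° − 1·2.762 = 29.9; c'Δl = 6.08; W sinα = 24.8
Σc'Δl = 28.2 kN/m; ΣN' = 228.7 kN/m; ΣW sinα = 104.9 kN/m
Resisting = 28.2 + 228.7·tan34.6° = 28.2 + 157.8 = 185.9 kN/m
FS = 185.9 / 104.9 = 1.772

FS = 1.77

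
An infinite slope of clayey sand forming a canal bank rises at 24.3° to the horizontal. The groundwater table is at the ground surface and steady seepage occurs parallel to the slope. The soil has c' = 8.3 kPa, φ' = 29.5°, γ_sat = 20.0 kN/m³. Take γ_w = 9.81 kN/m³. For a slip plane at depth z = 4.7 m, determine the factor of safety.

With seepage parallel to the slope and the water table at the surface, the effective normal stress on the slip plane uses the buoyant unit weight γ' = γ_sat − γ_w while the driving shear stress uses γ_sat:
FS = [c' + γ' z cos²β tanφ'] / [γ_sat z sinβ cosβ]
γ' = 20.0 − 9.81 = 10.19 kN/m³
Numerator = 8.3 + 10.19·4.7·cos²24.3°·tan29.5° = 8.3 + 10.19·4.7·0.8307·0.5658 = 30.808 kPa
Denominator = 20.0·4.7·sin24.3°·cos24.3° = 20.0·4.7·0.4115·0.9114 = 35.255 kPa
FS = 30.808 / 35.255 = 0.874

FS = 0.87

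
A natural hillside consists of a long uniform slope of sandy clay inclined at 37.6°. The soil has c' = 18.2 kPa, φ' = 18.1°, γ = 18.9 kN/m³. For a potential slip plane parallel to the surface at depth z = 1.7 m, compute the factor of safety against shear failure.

For an infinite slope with a slip plane parallel to the surface (no pore pressure): FS = [c' + γz cos²β tanφ'] / [γz sinβ cosβ].
γz = 18.9·1.7 = 32.13 kN/m²
Numerator = 18.2 + 32.13·cos²37.6°·tan18.1° = 18.2 + 32.13·0.6277·0.3269 = 24.792 kPa
Denominator = 32.13·sin37.6°·cos37.6° = 32.13·0.6101·0.7923 = 15.532 kPa
FS = 24.792 / 15.532 = 1.596

FS = 1.60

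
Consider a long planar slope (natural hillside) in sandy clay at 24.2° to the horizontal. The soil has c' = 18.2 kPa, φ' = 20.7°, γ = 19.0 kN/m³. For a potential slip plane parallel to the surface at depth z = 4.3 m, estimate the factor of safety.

FS = 1.44

For an infinite slope with a slip plane parallel to the surface (no pore pressure): FS = [c' + γz cos²β tanφ'] / [γz sinβ cosβ].
γz = 19.0·4.3 = 81.70 kN/m²
Numerator = 18.2 + 81.70·cos²24.2°·tan20.7° = 18.2 + 81.70·0.8320·0.3779 = 43.884 kPa
Denominator = 81.70·sin24.2°·cos24.2° = 81.70·0.4099·0.9121 = 30.548 kPa
FS = 43.884 / 30.548 = 1.437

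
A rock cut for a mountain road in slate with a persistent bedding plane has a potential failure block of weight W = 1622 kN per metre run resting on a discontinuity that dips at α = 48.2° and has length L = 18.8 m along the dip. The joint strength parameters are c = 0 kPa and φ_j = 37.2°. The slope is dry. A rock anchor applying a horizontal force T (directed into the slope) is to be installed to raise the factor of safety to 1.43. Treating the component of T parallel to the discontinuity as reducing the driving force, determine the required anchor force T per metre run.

Resolving forces along and normal to the sliding plane, with the horizontal anchor force T adding T·sinα to the effective normal force and T·cosα acting up the plane against the driving force:
FS = [cL + (W cosα + T sinα) tanφ_j] / [W sinα − T cosα]
Without the anchor: N' = 1081.1 kN/m, driving T_d = 1209.2 kN/m, resisting R = 0·18.8 + 1081.1·tan37.2° = 820.6 kN/m, FS = 0.68.
Setting FS = 1.43 and solving for T:
1.43·(1209.2 − T cos48.2°) = 820.6 + T sin48.2°·tan37.2°
T·(sin48.2°·tan37.2° + 1.43·cos48.2°) = 1.43·1209.2 − 820.6
T·(0.7455·0.7590 + 1.43·0.6665) = 1729.1 − 820.6 = 908.5
T·1.5190 = 908.5
T = 598.1 kN/m

T = 598 kN/m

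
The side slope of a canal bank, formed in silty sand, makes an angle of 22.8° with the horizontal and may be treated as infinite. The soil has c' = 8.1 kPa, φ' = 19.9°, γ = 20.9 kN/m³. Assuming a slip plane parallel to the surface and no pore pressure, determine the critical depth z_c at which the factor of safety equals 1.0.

z_c = 7.81 m

Setting FS = 1.00 in FS = [c' + γz cos²β tanφ'] / [γz sinβ cosβ] and solving for z:
z = c' / [γ cosβ (FS·sinβ − cosβ·tanφ')]
  = 8.1 / [20.9·cos22.8°·(1.00·sin22.8° − cos22.8°·tan19.9°)]
  = 8.1 / [20.9·0.9219·(1.00·0.3875 − 0.9219·0.3620)]
  = 8.1 / 1.0367 = 7.813 m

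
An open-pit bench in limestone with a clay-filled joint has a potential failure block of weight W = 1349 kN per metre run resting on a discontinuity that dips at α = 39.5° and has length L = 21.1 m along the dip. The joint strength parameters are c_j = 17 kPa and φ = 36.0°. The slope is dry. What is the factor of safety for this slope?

Resolving the block weight along and normal to the plane and applying the Mohr–Coulomb strength on the joint:
N' = W cosα = 1349·cos39.5° = 1040.9 kN/m
Driving force T = W sinα = 1349·sin39.5° = 858.1 kN/m
Resisting force R = c_j·L + N'·tanφ = 17·21.1 + 1040.9·tan36.0° = 358.7 + 756.3 = 1115.0 kN/m
FS = R / T = 1115.0 / 858.1 = 1.299

FS = 1.30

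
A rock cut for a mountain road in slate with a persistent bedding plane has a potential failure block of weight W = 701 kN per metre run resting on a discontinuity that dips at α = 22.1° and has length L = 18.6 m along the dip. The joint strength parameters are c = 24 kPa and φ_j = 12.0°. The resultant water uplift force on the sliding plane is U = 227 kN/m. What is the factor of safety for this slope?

FS = 2.03

Resolving the block weight along and normal to the plane and applying the Mohr–Coulomb strength on the joint:
N' = W cosα − U = 701·cos22.1° − 227 = 422.5 kN/m
Driving force T = W sinα = 701·sin22.1° = 263.7 kN/m
Resisting force R = c·L + N'·tanφ_j = 24·18.6 + 422.5·tan12.0° = 446.4 + 89.8 = 536.2 kN/m
FS = R / T = 536.2 / 263.7 = 2.033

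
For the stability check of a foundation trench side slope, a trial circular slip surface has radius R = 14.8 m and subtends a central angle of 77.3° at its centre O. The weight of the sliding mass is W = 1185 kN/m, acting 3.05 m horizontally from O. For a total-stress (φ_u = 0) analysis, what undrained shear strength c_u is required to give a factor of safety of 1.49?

c_u = 18.2 kPa

FS = c_u·L_a·R / (W·d), so c_u = FS·W·d / (L_a·R).
Arc length L_a = R·θ = 14.8·(77.3°·π/180) = 14.8·1.3491 = 19.97 m
c_u = 1.49·1185·3.05 / (19.97·14.8) = 5385.2 / 295.52 = 18.22 kPa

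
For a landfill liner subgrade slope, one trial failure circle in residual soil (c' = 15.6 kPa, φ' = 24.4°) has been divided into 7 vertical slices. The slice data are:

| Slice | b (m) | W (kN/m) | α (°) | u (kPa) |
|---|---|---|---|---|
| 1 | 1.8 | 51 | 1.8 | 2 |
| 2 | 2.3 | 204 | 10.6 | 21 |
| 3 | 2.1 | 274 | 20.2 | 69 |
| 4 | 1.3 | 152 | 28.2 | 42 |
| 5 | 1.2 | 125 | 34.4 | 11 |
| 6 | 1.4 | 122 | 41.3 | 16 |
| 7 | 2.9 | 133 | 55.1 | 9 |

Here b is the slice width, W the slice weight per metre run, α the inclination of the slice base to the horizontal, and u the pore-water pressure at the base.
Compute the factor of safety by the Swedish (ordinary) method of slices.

Ordinary method of slices: FS = Σ[c'·Δl_i + (W_i cosα_i − u_i·Δl_i)·tanφ'] / Σ W_i sinα_i, with Δl_i = b_i / cosα_i.
Slice 1: Δl = 1.8/cos1.8° = 1.801 m; N'_1 = 51·cos1.8° − 2·1.801 = 47.4; c'Δl = 28.09; W sinα = 1.6
Slice 2: Δl = 2.3/cos10.6° = 2.340 m; N'_2 = 204·cos10.6° − 21·2.340 = 151.4; c'Δl = 36.50; W sinα = 37.5
Slice 3: Δl = 2.1/cos20.2° = 2.238 m; N'_3 = 274·cos20.2° − 69·2.238 = 102.8; c'Δl = 34.91; W sinα = 94.6
Slice 4: Δl = 1.3/cos28.2° = 1.475 m; N'_4 = 152·cos28.2° − 42·1.475 = 72.0; c'Δl = 23.01; W sinα = 71.8
Slice 5: Δl = 1.2/cos34.4° = 1.454 m; N'_5 = 125·cos34.4° − 11·1.454 = 87.1; c'Δl = 22.69; W sinα = 70.6
Slice 6: Δl = 1.4/cos41.3° = 1.864 m; N'_6 = 122·cos41.3° − 16·1.864 = 61.8; c'Δl = 29.07; W sinα = 80.5
Slice 7: Δl = 2.9/cos55.1° = 5.069 m; N'_7 = 133·cos55.1° − 9·5.069 = 30.5; c'Δl = 79.07; W sinα = 109.1
Σc'Δl = 253.3 kN/m; ΣN' = 553.0 kN/m; ΣW sinα = 465.8 kN/m
Resisting = 253.3 + 553.0·tan24.4° = 253.3 + 250.8 = 504.2 kN/m
FS = 504.2 / 465.8 = 1.082

FS = 1.08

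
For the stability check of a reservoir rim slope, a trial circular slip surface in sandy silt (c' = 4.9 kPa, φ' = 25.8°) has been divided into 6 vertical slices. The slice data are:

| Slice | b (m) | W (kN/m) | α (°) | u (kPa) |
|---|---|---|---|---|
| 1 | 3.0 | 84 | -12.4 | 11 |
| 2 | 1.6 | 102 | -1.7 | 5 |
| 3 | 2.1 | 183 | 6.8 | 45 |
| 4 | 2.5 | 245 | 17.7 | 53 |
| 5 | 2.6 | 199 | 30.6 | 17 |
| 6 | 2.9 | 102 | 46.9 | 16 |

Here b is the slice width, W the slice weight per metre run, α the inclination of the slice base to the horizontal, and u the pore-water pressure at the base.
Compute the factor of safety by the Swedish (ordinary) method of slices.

FS = 1.18

Ordinary method of slices: FS = Σ[c'·Δl_i + (W_i cosα_i − u_i·Δl_i)·tanφ'] / Σ W_i sinα_i, with Δl_i = b_i / cosα_i.
Slice 1: Δl = 3.0/cos(-12.4°) = 3.072 m; N'_1 = 84·cos(-12.4°) − 11·3.072 = 48.3; c'Δl = 15.05; W sinα = -18.0
Slice 2: Δl = 1.6/cos(-1.7°) = 1.601 m; N'_2 = 102·cos(-1.7°) − 5·1.601 = 94.0; c'Δl = 7.84; W sinα = -3.0
Slice 3: Δl = 2.1/cos6.8° = 2.115 m; N'_3 = 183·cos6.8° − 45·2.115 = 86.5; c'Δl = 10.36; W sinα = 21.7
Slice 4: Δl = 2.5/cos17.7° = 2.624 m; N'_4 = 245·cos17.7° − 53·2.624 = 94.3; c'Δl = 12.86; W sinα = 74.5
Slice 5: Δl = 2.6/cos30.6° = 3.021 m; N'_5 = 199·cos30.6° − 17·3.021 = 119.9; c'Δl = 14.80; W sinα = 101.3
Slice 6: Δl = 2.9/cos46.9° = 4.244 m; N'_6 = 102·cos46.9° − 16·4.244 = 1.8; c'Δl = 20.80; W sinα = 74.5
Σc'Δl = 81.7 kN/m; ΣN' = 444.8 kN/m; ΣW sinα = 250.9 kN/m
Resisting = 81.7 + 444.8·tan25.8° = 81.7 + 215.0 = 296.7 kN/m
FS = 296.7 / 250.9 = 1.183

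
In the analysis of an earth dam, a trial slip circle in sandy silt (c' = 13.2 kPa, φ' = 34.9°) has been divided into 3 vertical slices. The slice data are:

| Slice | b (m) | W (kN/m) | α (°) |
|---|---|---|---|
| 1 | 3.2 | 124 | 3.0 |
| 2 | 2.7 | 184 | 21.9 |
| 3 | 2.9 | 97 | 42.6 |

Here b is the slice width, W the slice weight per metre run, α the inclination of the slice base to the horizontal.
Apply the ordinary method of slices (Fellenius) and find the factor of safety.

Ordinary method of slices: FS = Σ[c'·Δl_i + (W_i cosα_i)·tanφ'] / Σ W_i sinα_i, with Δl_i = b_i / cosα_i.
Slice 1: Δl = 3.2/cos3.0° = 3.204 m; N'_1 = 124·cos3.0° = 123.8; c'Δl = 42.30; W sinα = 6.5
Slice 2: Δl = 2.7/cos21.9° = 2.910 m; N'_2 = 184·cos21.9° = 170.7; c'Δl = 38.41; W sinα = 68.6
Slice 3: Δl = 2.9/cos42.6° = 3.940 m; N'_3 = 97·cos42.6° = 71.4; c'Δl = 52.00; W sinα = 65.7
Σc'Δl = 132.7 kN/m; ΣN' = 366.0 kN/m; ΣW sinα = 140.8 kN/m
Resisting = 132.7 + 366.0·tan34.9° = 132.7 + 255.3 = 388.0 kN/m
FS = 388.0 / 140.8 = 2.756

FS = 2.76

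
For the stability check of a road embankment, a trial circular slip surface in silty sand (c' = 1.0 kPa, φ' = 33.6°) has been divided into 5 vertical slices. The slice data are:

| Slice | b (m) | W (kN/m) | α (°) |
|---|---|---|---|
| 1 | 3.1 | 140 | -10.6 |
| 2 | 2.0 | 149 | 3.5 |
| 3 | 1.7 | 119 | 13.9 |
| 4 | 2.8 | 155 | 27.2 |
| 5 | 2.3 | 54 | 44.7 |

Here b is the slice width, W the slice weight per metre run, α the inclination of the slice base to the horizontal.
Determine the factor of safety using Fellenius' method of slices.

Ordinary method of slices: FS = Σ[c'·Δl_i + (W_i cosα_i)·tanφ'] / Σ W_i sinα_i, with Δl_i = b_i / cosα_i.
Slice 1: Δl = 3.1/cos(-10.6°) = 3.154 m; N'_1 = 140·cos(-10.6°) = 137.6; c'Δl = 3.15; W sinα = -25.8
Slice 2: Δl = 2.0/cos3.5° = 2.004 m; N'_2 = 149·cos3.5° = 148.7; c'Δl = 2.00; W sinα = 9.1
Slice 3: Δl = 1.7/cos13.9° = 1.751 m; N'_3 = 119·cos13.9° = 115.5; c'Δl = 1.75; W sinα = 28.6
Slice 4: Δl = 2.8/cos27.2° = 3.148 m; N'_4 = 155·cos27.2° = 137.9; c'Δl = 3.15; W sinα = 70.9
Slice 5: Δl = 2.3/cos44.7° = 3.236 m; N'_5 = 54·cos44.7° = 38.4; c'Δl = 3.24; W sinα = 38.0
Σc'Δl = 13.3 kN/m; ΣN' = 578.1 kN/m; ΣW sinα = 120.8 kN/m
Resisting = 13.3 + 578.1·tan33.6° = 13.3 + 384.1 = 397.4 kN/m
FS = 397.4 / 120.8 = 3.291

FS = 3.29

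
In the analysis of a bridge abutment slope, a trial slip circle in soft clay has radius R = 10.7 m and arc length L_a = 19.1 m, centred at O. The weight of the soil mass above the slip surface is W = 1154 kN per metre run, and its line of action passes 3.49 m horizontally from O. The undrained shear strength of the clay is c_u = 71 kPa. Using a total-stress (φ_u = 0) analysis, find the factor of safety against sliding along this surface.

Taking moments about the centre O, the resisting moment is provided by the undrained shear strength acting along the arc:
M_R = c_u·L_a·R = 71·19.10·10.7 = 14510.3 kN·m/m
M_D = W·d = 1154·3.49 = 4027.5 kN·m/m
FS = M_R / M_D = 14510.3 / 4027.5 = 3.603

FS = 3.60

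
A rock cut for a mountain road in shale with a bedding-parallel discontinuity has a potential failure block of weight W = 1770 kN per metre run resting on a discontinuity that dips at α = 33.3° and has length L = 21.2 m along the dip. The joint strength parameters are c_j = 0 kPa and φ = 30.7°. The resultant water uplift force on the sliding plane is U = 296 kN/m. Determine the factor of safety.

Resolving the block weight along and normal to the plane and applying the Mohr–Coulomb strength on the joint:
N' = W cosα − U = 1770·cos33.3° − 296 = 1183.4 kN/m
Driving force T = W sinα = 1770·sin33.3° = 971.8 kN/m
Resisting force R = c_j·L + N'·tanφ = 0·21.2 + 1183.4·tan30.7° = 0.0 + 702.6 = 702.6 kN/m
FS = R / T = 702.6 / 971.8 = 0.723

FS = 0.72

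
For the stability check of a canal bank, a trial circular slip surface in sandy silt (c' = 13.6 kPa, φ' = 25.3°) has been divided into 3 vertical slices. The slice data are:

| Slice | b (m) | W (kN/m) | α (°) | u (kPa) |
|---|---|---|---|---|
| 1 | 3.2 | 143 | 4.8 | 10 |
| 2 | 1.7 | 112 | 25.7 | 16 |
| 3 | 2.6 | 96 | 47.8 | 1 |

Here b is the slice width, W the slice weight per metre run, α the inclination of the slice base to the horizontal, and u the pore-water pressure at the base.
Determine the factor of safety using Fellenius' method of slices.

Ordinary method of slices: FS = Σ[c'·Δl_i + (W_i cosα_i − u_i·Δl_i)·tanφ'] / Σ W_i sinα_i, with Δl_i = b_i / cosα_i.
Slice 1: Δl = 3.2/cos4.8° = 3.211 m; N'_1 = 143·cos4.8° − 10·3.211 = 110.4; c'Δl = 43.67; W sinα = 12.0
Slice 2: Δl = 1.7/cos25.7° = 1.887 m; N'_2 = 112·cos25.7° − 16·1.887 = 70.7; c'Δl = 25.66; W sinα = 48.6
Slice 3: Δl = 2.6/cos47.8° = 3.871 m; N'_3 = 96·cos47.8° − 1·3.871 = 60.6; c'Δl = 52.64; W sinα = 71.1
Σc'Δl = 122.0 kN/m; ΣN' = 241.7 kN/m; ΣW sinα = 131.7 kN/m
Resisting = 122.0 + 241.7·tan25.3° = 122.0 + 114.3 = 236.2 kN/m
FS = 236.2 / 131.7 = 1.794

FS = 1.79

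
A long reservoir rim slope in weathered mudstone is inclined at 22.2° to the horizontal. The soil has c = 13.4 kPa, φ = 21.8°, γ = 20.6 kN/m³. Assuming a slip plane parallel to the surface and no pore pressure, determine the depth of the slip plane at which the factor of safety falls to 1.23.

Setting FS = 1.23 in FS = [c + γz cos²β tanφ] / [γz sinβ cosβ] and solving for z:
z = c / [γ cosβ (FS·sinβ − cosβ·tanφ)]
  = 13.4 / [20.6·cos22.2°·(1.23·sin22.2° − cos22.2°·tan21.8°)]
  = 13.4 / [20.6·0.9259·(1.23·0.3778 − 0.9259·0.4000)]
  = 13.4 / 1.8009 = 7.441 m

z = 7.44 m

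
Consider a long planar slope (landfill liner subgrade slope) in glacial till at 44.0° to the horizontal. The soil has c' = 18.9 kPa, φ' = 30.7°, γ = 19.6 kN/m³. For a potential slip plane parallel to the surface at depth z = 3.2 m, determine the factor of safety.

For an infinite slope with a slip plane parallel to the surface (no pore pressure): FS = [c' + γz cos²β tanφ'] / [γz sinβ cosβ].
γz = 19.6·3.2 = 62.72 kN/m²
Numerator = 18.9 + 62.72·cos²44.0°·tan30.7° = 18.9 + 62.72·0.5174·0.5938 = 38.170 kPa
Denominator = 62.72·sin44.0°·cos44.0° = 62.72·0.6947·0.7193 = 31.341 kPa
FS = 38.170 / 31.341 = 1.218

FS = 1.22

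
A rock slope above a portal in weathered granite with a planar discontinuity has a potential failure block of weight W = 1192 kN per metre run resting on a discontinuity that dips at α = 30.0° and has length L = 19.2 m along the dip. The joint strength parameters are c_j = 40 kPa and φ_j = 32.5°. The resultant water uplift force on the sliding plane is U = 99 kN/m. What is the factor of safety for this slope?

FS = 2.29

Resolving the block weight along and normal to the plane and applying the Mohr–Coulomb strength on the joint:
N' = W cosα − U = 1192·cos30.0° − 99 = 933.3 kN/m
Driving force T = W sinα = 1192·sin30.0° = 596.0 kN/m
Resisting force R = c_j·L + N'·tanφ_j = 40·19.2 + 933.3·tan32.5° = 768.0 + 594.6 = 1362.6 kN/m
FS = R / T = 1362.6 / 596.0 = 2.286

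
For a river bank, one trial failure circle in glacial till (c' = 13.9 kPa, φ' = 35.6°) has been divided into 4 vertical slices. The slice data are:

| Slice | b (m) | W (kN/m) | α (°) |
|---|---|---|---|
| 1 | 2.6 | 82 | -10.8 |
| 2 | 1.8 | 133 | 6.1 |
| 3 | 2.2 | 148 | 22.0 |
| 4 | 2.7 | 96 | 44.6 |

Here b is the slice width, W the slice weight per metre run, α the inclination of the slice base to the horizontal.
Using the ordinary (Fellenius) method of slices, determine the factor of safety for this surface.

FS = 3.68

Ordinary method of slices: FS = Σ[c'·Δl_i + (W_i cosα_i)·tanφ'] / Σ W_i sinα_i, with Δl_i = b_i / cosα_i.
Slice 1: Δl = 2.6/cos(-10.8°) = 2.647 m; N'_1 = 82·cos(-10.8°) = 80.5; c'Δl = 36.79; W sinα = -15.4
Slice 2: Δl = 1.8/cos6.1° = 1.810 m; N'_2 = 133·cos6.1° = 132.2; c'Δl = 25.16; W sinα = 14.1
Slice 3: Δl = 2.2/cos22.0° = 2.373 m; N'_3 = 148·cos22.0° = 137.2; c'Δl = 32.98; W sinα = 55.4
Slice 4: Δl = 2.7/cos44.6° = 3.792 m; N'_4 = 96·cos44.6° = 68.4; c'Δl = 52.71; W sinα = 67.4
Σc'Δl = 147.6 kN/m; ΣN' = 418.4 kN/m; ΣW sinα = 121.6 kN/m
Resisting = 147.6 + 418.4·tan35.6° = 147.6 + 299.5 = 447.2 kN/m
FS = 447.2 / 121.6 = 3.677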